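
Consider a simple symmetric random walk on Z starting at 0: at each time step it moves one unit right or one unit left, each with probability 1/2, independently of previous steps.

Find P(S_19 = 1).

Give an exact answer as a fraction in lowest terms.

Answer: 46189/262144

Derivation:
To reach position 1 after 19 steps: need 10 steps of +1 and 9 of -1.
Favorable paths: C(19,10) = 92378
Total paths: 2^19 = 524288
P = 92378/524288 = 46189/262144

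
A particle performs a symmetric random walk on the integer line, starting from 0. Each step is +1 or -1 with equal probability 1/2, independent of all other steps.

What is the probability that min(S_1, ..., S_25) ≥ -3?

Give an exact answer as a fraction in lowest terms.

Let f(t,s) = #length-t paths at position s with S_1..S_t all ≥ -3.
f(t,s) = f(t-1,s-1) + f(t-1,s+1) for s ≥ -3; f(t,s) = 0 for s < -3.
t=0: f(0,0)=1
t=1: f(1,-1)=1 f(1,1)=1
t=2: f(2,-2)=1 f(2,0)=2 f(2,2)=1
t=3: f(3,-3)=1 f(3,-1)=3 f(3,1)=3 f(3,3)=1
t=4: f(4,-2)=4 f(4,0)=6 f(4,2)=4 f(4,4)=1
t=5: f(5,-3)=4 f(5,-1)=10 f(5,1)=10 f(5,3)=5 f(5,5)=1
t=6: f(6,-2)=14 f(6,0)=20 f(6,2)=15 f(6,4)=6 f(6,6)=1
t=7: f(7,-3)=14 f(7,-1)=34 f(7,1)=35 f(7,3)=21 f(7,5)=7 f(7,7)=1
t=8: f(8,-2)=48 f(8,0)=69 f(8,2)=56 f(8,4)=28 f(8,6)=8 f(8,8)=1
t=9: f(9,-3)=48 f(9,-1)=117 f(9,1)=125 f(9,3)=84 f(9,5)=36 f(9,7)=9 f(9,9)=1
t=10: f(10,-2)=165 f(10,0)=242 f(10,2)=209 f(10,4)=120 f(10,6)=45 f(10,8)=10 f(10,10)=1
t=11: f(11,-3)=165 f(11,-1)=407 f(11,1)=451 f(11,3)=329 f(11,5)=165 f(11,7)=55 f(11,9)=11 f(11,11)=1
t=12: f(12,-2)=572 f(12,0)=858 f(12,2)=780 f(12,4)=494 f(12,6)=220 f(12,8)=66 f(12,10)=12 f(12,12)=1
t=13: f(13,-3)=572 f(13,-1)=1430 f(13,1)=1638 f(13,3)=1274 f(13,5)=714 f(13,7)=286 f(13,9)=78 f(13,11)=13 f(13,13)=1
t=14: f(14,-2)=2002 f(14,0)=3068 f(14,2)=2912 f(14,4)=1988 f(14,6)=1000 f(14,8)=364 f(14,10)=91 f(14,12)=14 f(14,14)=1
t=15: f(15,-3)=2002 f(15,-1)=5070 f(15,1)=5980 f(15,3)=4900 f(15,5)=2988 f(15,7)=1364 f(15,9)=455 f(15,11)=105 f(15,13)=15 f(15,15)=1
t=16: f(16,-2)=7072 f(16,0)=11050 f(16,2)=10880 f(16,4)=7888 f(16,6)=4352 f(16,8)=1819 f(16,10)=560 f(16,12)=120 f(16,14)=16 f(16,16)=1
t=17: f(17,-3)=7072 f(17,-1)=18122 f(17,1)=21930 f(17,3)=18768 f(17,5)=12240 f(17,7)=6171 f(17,9)=2379 f(17,11)=680 f(17,13)=136 f(17,15)=17 f(17,17)=1
t=18: f(18,-2)=25194 f(18,0)=40052 f(18,2)=40698 f(18,4)=31008 f(18,6)=18411 f(18,8)=8550 f(18,10)=3059 f(18,12)=816 f(18,14)=153 f(18,16)=18 f(18,18)=1
t=19: f(19,-3)=25194 f(19,-1)=65246 f(19,1)=80750 f(19,3)=71706 f(19,5)=49419 f(19,7)=26961 f(19,9)=11609 f(19,11)=3875 f(19,13)=969 f(19,15)=171 f(19,17)=19 f(19,19)=1
t=20: f(20,-2)=90440 f(20,0)=145996 f(20,2)=152456 f(20,4)=121125 f(20,6)=76380 f(20,8)=38570 f(20,10)=15484 f(20,12)=4844 f(20,14)=1140 f(20,16)=190 f(20,18)=20 f(20,20)=1
t=21: f(21,-3)=90440 f(21,-1)=236436 f(21,1)=298452 f(21,3)=273581 f(21,5)=197505 f(21,7)=114950 f(21,9)=54054 f(21,11)=20328 f(21,13)=5984 f(21,15)=1330 f(21,17)=210 f(21,19)=21 f(21,21)=1
t=22: f(22,-2)=326876 f(22,0)=534888 f(22,2)=572033 f(22,4)=471086 f(22,6)=312455 f(22,8)=169004 f(22,10)=74382 f(22,12)=26312 f(22,14)=7314 f(22,16)=1540 f(22,18)=231 f(22,20)=22 f(22,22)=1
t=23: f(23,-3)=326876 f(23,-1)=861764 f(23,1)=1106921 f(23,3)=1043119 f(23,5)=783541 f(23,7)=481459 f(23,9)=243386 f(23,11)=100694 f(23,13)=33626 f(23,15)=8854 f(23,17)=1771 f(23,19)=253 f(23,21)=23 f(23,23)=1
t=24: f(24,-2)=1188640 f(24,0)=1968685 f(24,2)=2150040 f(24,4)=1826660 f(24,6)=1265000 f(24,8)=724845 f(24,10)=344080 f(24,12)=134320 f(24,14)=42480 f(24,16)=10625 f(24,18)=2024 f(24,20)=276 f(24,22)=24 f(24,24)=1
t=25: f(25,-3)=1188640 f(25,-1)=3157325 f(25,1)=4118725 f(25,3)=3976700 f(25,5)=3091660 f(25,7)=1989845 f(25,9)=1068925 f(25,11)=478400 f(25,13)=176800 f(25,15)=53105 f(25,17)=12649 f(25,19)=2300 f(25,21)=300 f(25,23)=25 f(25,25)=1
Σ_s f(25,s) = 19315400
P = 19315400/33554432 = 2414425/4194304

Answer: 2414425/4194304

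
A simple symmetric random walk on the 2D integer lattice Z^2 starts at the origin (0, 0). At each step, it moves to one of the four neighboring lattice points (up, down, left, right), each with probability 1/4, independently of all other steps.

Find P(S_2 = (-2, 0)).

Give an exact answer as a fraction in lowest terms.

Let h be the number of horizontal steps (so 2-h are vertical). To end at (-2,0) need (h-2)/2 right-steps and ((2-h)+0)/2 up-steps.
Sum over h with 2 ≤ h ≤ 2, h ≡ 0 (mod 2), 2-h ≡ 0 (mod 2):
h=2: C(2,2)·C(2,0)·C(0,0) = 1·1·1 = 1
Total favorable: 1
Total paths: 4^2 = 16
P = 1/16 = 1/16

Answer: 1/16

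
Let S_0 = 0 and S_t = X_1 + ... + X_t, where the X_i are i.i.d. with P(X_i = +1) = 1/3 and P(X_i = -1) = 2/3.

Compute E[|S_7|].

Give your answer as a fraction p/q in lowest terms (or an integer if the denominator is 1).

Answer: 2107/729

Derivation:
S_7 takes values m ≡ 1 (mod 2) with |m| ≤ 7; P(S_7=m) = C(7,(7+m)/2) · (1/3)^((7+m)/2) · (2/3)^((7-m)/2).
Distribution: P(S=-7)=128/2187, P(S=-5)=448/2187, P(S=-3)=224/729, P(S=-1)=560/2187, P(S=1)=280/2187, P(S=3)=28/729, P(S=5)=14/2187, P(S=7)=1/2187
E[|S_7|] = Σ_m |m|·P(S_7=m) = 2107/729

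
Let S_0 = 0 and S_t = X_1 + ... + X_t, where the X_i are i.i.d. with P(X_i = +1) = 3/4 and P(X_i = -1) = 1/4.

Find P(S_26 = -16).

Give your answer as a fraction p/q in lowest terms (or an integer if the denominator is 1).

To reach position -16 after 26 steps: need 5 steps of +1 and 21 steps of -1.
Number of such sequences: C(26,5) = 65780
Each has probability (3/4)^5 · (1/4)^21 = 243/4503599627370496
P = 65780 · 243/4503599627370496 = 3996135/1125899906842624

Answer: 3996135/1125899906842624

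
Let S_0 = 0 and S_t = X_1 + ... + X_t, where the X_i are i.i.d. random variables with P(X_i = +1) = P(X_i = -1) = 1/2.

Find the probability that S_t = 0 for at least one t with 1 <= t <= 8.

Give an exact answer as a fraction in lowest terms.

Count via complement. Let g(t,s) = #length-t paths at position s with S_1..S_t all ≠ 0.
g(t,s) = g(t-1,s-1) + g(t-1,s+1) for s ≠ 0; g(t,0) = 0.
t=0: g(0,0)=1
t=1: g(1,-1)=1 g(1,1)=1
t=2: g(2,-2)=1 g(2,2)=1
t=3: g(3,-3)=1 g(3,-1)=1 g(3,1)=1 g(3,3)=1
t=4: g(4,-4)=1 g(4,-2)=2 g(4,2)=2 g(4,4)=1
t=5: g(5,-5)=1 g(5,-3)=3 g(5,-1)=2 g(5,1)=2 g(5,3)=3 g(5,5)=1
t=6: g(6,-6)=1 g(6,-4)=4 g(6,-2)=5 g(6,2)=5 g(6,4)=4 g(6,6)=1
t=7: g(7,-7)=1 g(7,-5)=5 g(7,-3)=9 g(7,-1)=5 g(7,1)=5 g(7,3)=9 g(7,5)=5 g(7,7)=1
t=8: g(8,-8)=1 g(8,-6)=6 g(8,-4)=14 g(8,-2)=14 g(8,2)=14 g(8,4)=14 g(8,6)=6 g(8,8)=1
Paths never hitting 0: Σ_s g(8,s) = 70
Paths hitting 0: 2^8 - 70 = 186
P = 186/256 = 93/128

Answer: 93/128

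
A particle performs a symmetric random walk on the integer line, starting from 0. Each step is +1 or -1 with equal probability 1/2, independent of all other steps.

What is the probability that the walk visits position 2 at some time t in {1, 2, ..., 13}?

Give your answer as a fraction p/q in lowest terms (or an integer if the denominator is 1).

Count via complement. Let g(t,s) = #length-t paths at position s with S_1..S_t all ≠ 2.
g(t,s) = g(t-1,s-1) + g(t-1,s+1) for s ≠ 2; g(t,2) = 0.
t=0: g(0,0)=1
t=1: g(1,-1)=1 g(1,1)=1
t=2: g(2,-2)=1 g(2,0)=2
t=3: g(3,-3)=1 g(3,-1)=3 g(3,1)=2
t=4: g(4,-4)=1 g(4,-2)=4 g(4,0)=5
t=5: g(5,-5)=1 g(5,-3)=5 g(5,-1)=9 g(5,1)=5
t=6: g(6,-6)=1 g(6,-4)=6 g(6,-2)=14 g(6,0)=14
t=7: g(7,-7)=1 g(7,-5)=7 g(7,-3)=20 g(7,-1)=28 g(7,1)=14
t=8: g(8,-8)=1 g(8,-6)=8 g(8,-4)=27 g(8,-2)=48 g(8,0)=42
t=9: g(9,-9)=1 g(9,-7)=9 g(9,-5)=35 g(9,-3)=75 g(9,-1)=90 g(9,1)=42
t=10: g(10,-10)=1 g(10,-8)=10 g(10,-6)=44 g(10,-4)=110 g(10,-2)=165 g(10,0)=132
t=11: g(11,-11)=1 g(11,-9)=11 g(11,-7)=54 g(11,-5)=154 g(11,-3)=275 g(11,-1)=297 g(11,1)=132
t=12: g(12,-12)=1 g(12,-10)=12 g(12,-8)=65 g(12,-6)=208 g(12,-4)=429 g(12,-2)=572 g(12,0)=429
t=13: g(13,-13)=1 g(13,-11)=13 g(13,-9)=77 g(13,-7)=273 g(13,-5)=637 g(13,-3)=1001 g(13,-1)=1001 g(13,1)=429
Paths never hitting 2: Σ_s g(13,s) = 3432
Paths hitting 2: 2^13 - 3432 = 4760
P = 4760/8192 = 595/1024

Answer: 595/1024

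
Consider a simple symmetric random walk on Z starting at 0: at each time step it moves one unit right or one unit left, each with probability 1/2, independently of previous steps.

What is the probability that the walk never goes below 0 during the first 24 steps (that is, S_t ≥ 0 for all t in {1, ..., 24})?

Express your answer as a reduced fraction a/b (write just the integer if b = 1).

Let f(t,s) = #length-t paths at position s with S_1..S_t all ≥ 0.
f(t,s) = f(t-1,s-1) + f(t-1,s+1) for s ≥ 0; f(t,s) = 0 for s < 0.
t=0: f(0,0)=1
t=1: f(1,1)=1
t=2: f(2,0)=1 f(2,2)=1
t=3: f(3,1)=2 f(3,3)=1
t=4: f(4,0)=2 f(4,2)=3 f(4,4)=1
t=5: f(5,1)=5 f(5,3)=4 f(5,5)=1
t=6: f(6,0)=5 f(6,2)=9 f(6,4)=5 f(6,6)=1
t=7: f(7,1)=14 f(7,3)=14 f(7,5)=6 f(7,7)=1
t=8: f(8,0)=14 f(8,2)=28 f(8,4)=20 f(8,6)=7 f(8,8)=1
t=9: f(9,1)=42 f(9,3)=48 f(9,5)=27 f(9,7)=8 f(9,9)=1
t=10: f(10,0)=42 f(10,2)=90 f(10,4)=75 f(10,6)=35 f(10,8)=9 f(10,10)=1
t=11: f(11,1)=132 f(11,3)=165 f(11,5)=110 f(11,7)=44 f(11,9)=10 f(11,11)=1
t=12: f(12,0)=132 f(12,2)=297 f(12,4)=275 f(12,6)=154 f(12,8)=54 f(12,10)=11 f(12,12)=1
t=13: f(13,1)=429 f(13,3)=572 f(13,5)=429 f(13,7)=208 f(13,9)=65 f(13,11)=12 f(13,13)=1
t=14: f(14,0)=429 f(14,2)=1001 f(14,4)=1001 f(14,6)=637 f(14,8)=273 f(14,10)=77 f(14,12)=13 f(14,14)=1
t=15: f(15,1)=1430 f(15,3)=2002 f(15,5)=1638 f(15,7)=910 f(15,9)=350 f(15,11)=90 f(15,13)=14 f(15,15)=1
t=16: f(16,0)=1430 f(16,2)=3432 f(16,4)=3640 f(16,6)=2548 f(16,8)=1260 f(16,10)=440 f(16,12)=104 f(16,14)=15 f(16,16)=1
t=17: f(17,1)=4862 f(17,3)=7072 f(17,5)=6188 f(17,7)=3808 f(17,9)=1700 f(17,11)=544 f(17,13)=119 f(17,15)=16 f(17,17)=1
t=18: f(18,0)=4862 f(18,2)=11934 f(18,4)=13260 f(18,6)=9996 f(18,8)=5508 f(18,10)=2244 f(18,12)=663 f(18,14)=135 f(18,16)=17 f(18,18)=1
t=19: f(19,1)=16796 f(19,3)=25194 f(19,5)=23256 f(19,7)=15504 f(19,9)=7752 f(19,11)=2907 f(19,13)=798 f(19,15)=152 f(19,17)=18 f(19,19)=1
t=20: f(20,0)=16796 f(20,2)=41990 f(20,4)=48450 f(20,6)=38760 f(20,8)=23256 f(20,10)=10659 f(20,12)=3705 f(20,14)=950 f(20,16)=170 f(20,18)=19 f(20,20)=1
t=21: f(21,1)=58786 f(21,3)=90440 f(21,5)=87210 f(21,7)=62016 f(21,9)=33915 f(21,11)=14364 f(21,13)=4655 f(21,15)=1120 f(21,17)=189 f(21,19)=20 f(21,21)=1
t=22: f(22,0)=58786 f(22,2)=149226 f(22,4)=177650 f(22,6)=149226 f(22,8)=95931 f(22,10)=48279 f(22,12)=19019 f(22,14)=5775 f(22,16)=1309 f(22,18)=209 f(22,20)=21 f(22,22)=1
t=23: f(23,1)=208012 f(23,3)=326876 f(23,5)=326876 f(23,7)=245157 f(23,9)=144210 f(23,11)=67298 f(23,13)=24794 f(23,15)=7084 f(23,17)=1518 f(23,19)=230 f(23,21)=22 f(23,23)=1
t=24: f(24,0)=208012 f(24,2)=534888 f(24,4)=653752 f(24,6)=572033 f(24,8)=389367 f(24,10)=211508 f(24,12)=92092 f(24,14)=31878 f(24,16)=8602 f(24,18)=1748 f(24,20)=252 f(24,22)=23 f(24,24)=1
Σ_s f(24,s) = 2704156
P = 2704156/16777216 = 676039/4194304

Answer: 676039/4194304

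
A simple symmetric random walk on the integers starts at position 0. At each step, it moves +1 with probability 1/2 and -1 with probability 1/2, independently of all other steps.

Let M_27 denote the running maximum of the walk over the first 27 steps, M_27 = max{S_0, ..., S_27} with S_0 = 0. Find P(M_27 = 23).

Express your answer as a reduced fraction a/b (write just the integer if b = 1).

Let M_27 = max(S_0,...,S_27). Use the reflection principle: for j ≥ 1, #{paths with M_27 ≥ j} = #{S_27 ≥ j} + #{S_27 ≥ j+1}.
By reflection, #{M_27 ≥ 23} = #{S_27 ≥ 23} + #{S_27 ≥ 24} = 379 + 28 = 407.
#{M_27 ≥ 24} = #{S_27 ≥ 24} + #{S_27 ≥ 25} = 28 + 28 = 56.
#{M_27 = 23} = 407 - 56 = 351.
P(M_27 = 23) = 351/134217728 = 351/134217728

Answer: 351/134217728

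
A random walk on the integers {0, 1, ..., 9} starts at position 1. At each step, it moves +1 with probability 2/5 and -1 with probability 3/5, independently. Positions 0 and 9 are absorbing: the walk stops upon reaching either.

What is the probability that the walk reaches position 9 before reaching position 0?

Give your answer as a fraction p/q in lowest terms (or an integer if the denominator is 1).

Answer: 256/19171

Derivation:
Biased walk: p = 2/5, q = 3/5, r = q/p = 3/2
Gambler's ruin: P(hit 9 before 0 | start at 1) = (1 - r^a)/(1 - r^N)
r^1 = 3/2; r^9 = 19683/512
P = (1 - 3/2) / (1 - 19683/512) = -1/2 / -19171/512 = 256/19171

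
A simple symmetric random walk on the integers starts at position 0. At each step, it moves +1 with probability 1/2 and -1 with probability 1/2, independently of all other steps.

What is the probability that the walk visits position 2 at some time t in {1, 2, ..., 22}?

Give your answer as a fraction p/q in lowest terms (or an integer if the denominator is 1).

Answer: 1421113/2097152

Derivation:
Count via complement. Let g(t,s) = #length-t paths at position s with S_1..S_t all ≠ 2.
g(t,s) = g(t-1,s-1) + g(t-1,s+1) for s ≠ 2; g(t,2) = 0.
t=0: g(0,0)=1
t=1: g(1,-1)=1 g(1,1)=1
t=2: g(2,-2)=1 g(2,0)=2
t=3: g(3,-3)=1 g(3,-1)=3 g(3,1)=2
t=4: g(4,-4)=1 g(4,-2)=4 g(4,0)=5
t=5: g(5,-5)=1 g(5,-3)=5 g(5,-1)=9 g(5,1)=5
t=6: g(6,-6)=1 g(6,-4)=6 g(6,-2)=14 g(6,0)=14
t=7: g(7,-7)=1 g(7,-5)=7 g(7,-3)=20 g(7,-1)=28 g(7,1)=14
t=8: g(8,-8)=1 g(8,-6)=8 g(8,-4)=27 g(8,-2)=48 g(8,0)=42
t=9: g(9,-9)=1 g(9,-7)=9 g(9,-5)=35 g(9,-3)=75 g(9,-1)=90 g(9,1)=42
t=10: g(10,-10)=1 g(10,-8)=10 g(10,-6)=44 g(10,-4)=110 g(10,-2)=165 g(10,0)=132
t=11: g(11,-11)=1 g(11,-9)=11 g(11,-7)=54 g(11,-5)=154 g(11,-3)=275 g(11,-1)=297 g(11,1)=132
t=12: g(12,-12)=1 g(12,-10)=12 g(12,-8)=65 g(12,-6)=208 g(12,-4)=429 g(12,-2)=572 g(12,0)=429
t=13: g(13,-13)=1 g(13,-11)=13 g(13,-9)=77 g(13,-7)=273 g(13,-5)=637 g(13,-3)=1001 g(13,-1)=1001 g(13,1)=429
t=14: g(14,-14)=1 g(14,-12)=14 g(14,-10)=90 g(14,-8)=350 g(14,-6)=910 g(14,-4)=1638 g(14,-2)=2002 g(14,0)=1430
t=15: g(15,-15)=1 g(15,-13)=15 g(15,-11)=104 g(15,-9)=440 g(15,-7)=1260 g(15,-5)=2548 g(15,-3)=3640 g(15,-1)=3432 g(15,1)=1430
t=16: g(16,-16)=1 g(16,-14)=16 g(16,-12)=119 g(16,-10)=544 g(16,-8)=1700 g(16,-6)=3808 g(16,-4)=6188 g(16,-2)=7072 g(16,0)=4862
t=17: g(17,-17)=1 g(17,-15)=17 g(17,-13)=135 g(17,-11)=663 g(17,-9)=2244 g(17,-7)=5508 g(17,-5)=9996 g(17,-3)=13260 g(17,-1)=11934 g(17,1)=4862
t=18: g(18,-18)=1 g(18,-16)=18 g(18,-14)=152 g(18,-12)=798 g(18,-10)=2907 g(18,-8)=7752 g(18,-6)=15504 g(18,-4)=23256 g(18,-2)=25194 g(18,0)=16796
t=19: g(19,-19)=1 g(19,-17)=19 g(19,-15)=170 g(19,-13)=950 g(19,-11)=3705 g(19,-9)=10659 g(19,-7)=23256 g(19,-5)=38760 g(19,-3)=48450 g(19,-1)=41990 g(19,1)=16796
t=20: g(20,-20)=1 g(20,-18)=20 g(20,-16)=189 g(20,-14)=1120 g(20,-12)=4655 g(20,-10)=14364 g(20,-8)=33915 g(20,-6)=62016 g(20,-4)=87210 g(20,-2)=90440 g(20,0)=58786
t=21: g(21,-21)=1 g(21,-19)=21 g(21,-17)=209 g(21,-15)=1309 g(21,-13)=5775 g(21,-11)=19019 g(21,-9)=48279 g(21,-7)=95931 g(21,-5)=149226 g(21,-3)=177650 g(21,-1)=149226 g(21,1)=58786
t=22: g(22,-22)=1 g(22,-20)=22 g(22,-18)=230 g(22,-16)=1518 g(22,-14)=7084 g(22,-12)=24794 g(22,-10)=67298 g(22,-8)=144210 g(22,-6)=245157 g(22,-4)=326876 g(22,-2)=326876 g(22,0)=208012
Paths never hitting 2: Σ_s g(22,s) = 1352078
Paths hitting 2: 2^22 - 1352078 = 2842226
P = 2842226/4194304 = 1421113/2097152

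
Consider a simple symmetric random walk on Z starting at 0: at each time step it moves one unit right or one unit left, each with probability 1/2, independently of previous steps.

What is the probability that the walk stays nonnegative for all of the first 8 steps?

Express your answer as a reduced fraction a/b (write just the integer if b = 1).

Let f(t,s) = #length-t paths at position s with S_1..S_t all ≥ 0.
f(t,s) = f(t-1,s-1) + f(t-1,s+1) for s ≥ 0; f(t,s) = 0 for s < 0.
t=0: f(0,0)=1
t=1: f(1,1)=1
t=2: f(2,0)=1 f(2,2)=1
t=3: f(3,1)=2 f(3,3)=1
t=4: f(4,0)=2 f(4,2)=3 f(4,4)=1
t=5: f(5,1)=5 f(5,3)=4 f(5,5)=1
t=6: f(6,0)=5 f(6,2)=9 f(6,4)=5 f(6,6)=1
t=7: f(7,1)=14 f(7,3)=14 f(7,5)=6 f(7,7)=1
t=8: f(8,0)=14 f(8,2)=28 f(8,4)=20 f(8,6)=7 f(8,8)=1
Σ_s f(8,s) = 70
P = 70/256 = 35/128

Answer: 35/128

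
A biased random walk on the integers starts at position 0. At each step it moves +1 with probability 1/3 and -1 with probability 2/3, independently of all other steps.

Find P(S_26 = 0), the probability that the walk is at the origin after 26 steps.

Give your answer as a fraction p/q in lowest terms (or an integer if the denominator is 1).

To be at 0 after 26 steps: need exactly 13 steps of +1 and 13 of -1.
Number of such sequences: C(26,13) = 10400600
Each has probability (1/3)^13 · (2/3)^13 = 8192/2541865828329
P = 10400600 · 8192/2541865828329 = 85201715200/2541865828329

Answer: 85201715200/2541865828329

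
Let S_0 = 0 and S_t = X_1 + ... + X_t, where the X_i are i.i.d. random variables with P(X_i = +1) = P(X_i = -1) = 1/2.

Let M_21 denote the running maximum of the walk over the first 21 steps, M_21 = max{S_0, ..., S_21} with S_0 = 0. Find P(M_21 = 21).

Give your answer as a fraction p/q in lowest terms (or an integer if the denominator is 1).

Let M_21 = max(S_0,...,S_21). Use the reflection principle: for j ≥ 1, #{paths with M_21 ≥ j} = #{S_21 ≥ j} + #{S_21 ≥ j+1}.
By reflection, #{M_21 ≥ 21} = #{S_21 ≥ 21} + #{S_21 ≥ 22} = 1 + 0 = 1.
#{M_21 ≥ 22} = #{S_21 ≥ 22} + #{S_21 ≥ 23} = 0 + 0 = 0.
#{M_21 = 21} = 1 - 0 = 1.
P(M_21 = 21) = 1/2097152 = 1/2097152

Answer: 1/2097152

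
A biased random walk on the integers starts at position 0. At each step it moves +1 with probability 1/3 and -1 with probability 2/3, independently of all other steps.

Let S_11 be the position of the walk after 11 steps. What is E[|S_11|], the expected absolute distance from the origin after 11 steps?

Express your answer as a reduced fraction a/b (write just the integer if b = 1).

S_11 takes values m ≡ 1 (mod 2) with |m| ≤ 11; P(S_11=m) = C(11,(11+m)/2) · (1/3)^((11+m)/2) · (2/3)^((11-m)/2).
Distribution: P(S=-11)=2048/177147, P(S=-9)=11264/177147, P(S=-7)=28160/177147, P(S=-5)=14080/59049, P(S=-3)=14080/59049, P(S=-1)=9856/59049, P(S=1)=4928/59049, P(S=3)=1760/59049, P(S=5)=440/59049, P(S=7)=220/177147, P(S=9)=22/177147, P(S=11)=1/177147
E[|S_11|] = Σ_m |m|·P(S_11=m) = 242495/59049

Answer: 242495/59049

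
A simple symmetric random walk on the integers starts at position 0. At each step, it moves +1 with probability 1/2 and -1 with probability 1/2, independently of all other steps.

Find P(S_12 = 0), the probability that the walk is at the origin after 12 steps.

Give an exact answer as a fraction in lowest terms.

Answer: 231/1024

Derivation:
To return to 0 after 12 steps: need exactly 6 steps of +1 and 6 of -1.
Favorable paths: C(12,6) = 924
Total paths: 2^12 = 4096
P = 924/4096 = 231/1024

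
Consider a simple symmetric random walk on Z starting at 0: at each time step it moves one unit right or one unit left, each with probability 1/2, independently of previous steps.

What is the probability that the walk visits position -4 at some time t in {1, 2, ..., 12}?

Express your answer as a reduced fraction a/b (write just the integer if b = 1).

Count via complement. Let g(t,s) = #length-t paths at position s with S_1..S_t all ≠ -4.
g(t,s) = g(t-1,s-1) + g(t-1,s+1) for s ≠ -4; g(t,-4) = 0.
t=0: g(0,0)=1
t=1: g(1,-1)=1 g(1,1)=1
t=2: g(2,-2)=1 g(2,0)=2 g(2,2)=1
t=3: g(3,-3)=1 g(3,-1)=3 g(3,1)=3 g(3,3)=1
t=4: g(4,-2)=4 g(4,0)=6 g(4,2)=4 g(4,4)=1
t=5: g(5,-3)=4 g(5,-1)=10 g(5,1)=10 g(5,3)=5 g(5,5)=1
t=6: g(6,-2)=14 g(6,0)=20 g(6,2)=15 g(6,4)=6 g(6,6)=1
t=7: g(7,-3)=14 g(7,-1)=34 g(7,1)=35 g(7,3)=21 g(7,5)=7 g(7,7)=1
t=8: g(8,-2)=48 g(8,0)=69 g(8,2)=56 g(8,4)=28 g(8,6)=8 g(8,8)=1
t=9: g(9,-3)=48 g(9,-1)=117 g(9,1)=125 g(9,3)=84 g(9,5)=36 g(9,7)=9 g(9,9)=1
t=10: g(10,-2)=165 g(10,0)=242 g(10,2)=209 g(10,4)=120 g(10,6)=45 g(10,8)=10 g(10,10)=1
t=11: g(11,-3)=165 g(11,-1)=407 g(11,1)=451 g(11,3)=329 g(11,5)=165 g(11,7)=55 g(11,9)=11 g(11,11)=1
t=12: g(12,-2)=572 g(12,0)=858 g(12,2)=780 g(12,4)=494 g(12,6)=220 g(12,8)=66 g(12,10)=12 g(12,12)=1
Paths never hitting -4: Σ_s g(12,s) = 3003
Paths hitting -4: 2^12 - 3003 = 1093
P = 1093/4096 = 1093/4096

Answer: 1093/4096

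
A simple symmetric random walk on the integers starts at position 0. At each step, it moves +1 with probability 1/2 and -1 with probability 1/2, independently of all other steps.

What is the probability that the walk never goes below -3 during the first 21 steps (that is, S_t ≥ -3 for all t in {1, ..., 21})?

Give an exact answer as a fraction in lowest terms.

Let f(t,s) = #length-t paths at position s with S_1..S_t all ≥ -3.
f(t,s) = f(t-1,s-1) + f(t-1,s+1) for s ≥ -3; f(t,s) = 0 for s < -3.
t=0: f(0,0)=1
t=1: f(1,-1)=1 f(1,1)=1
t=2: f(2,-2)=1 f(2,0)=2 f(2,2)=1
t=3: f(3,-3)=1 f(3,-1)=3 f(3,1)=3 f(3,3)=1
t=4: f(4,-2)=4 f(4,0)=6 f(4,2)=4 f(4,4)=1
t=5: f(5,-3)=4 f(5,-1)=10 f(5,1)=10 f(5,3)=5 f(5,5)=1
t=6: f(6,-2)=14 f(6,0)=20 f(6,2)=15 f(6,4)=6 f(6,6)=1
t=7: f(7,-3)=14 f(7,-1)=34 f(7,1)=35 f(7,3)=21 f(7,5)=7 f(7,7)=1
t=8: f(8,-2)=48 f(8,0)=69 f(8,2)=56 f(8,4)=28 f(8,6)=8 f(8,8)=1
t=9: f(9,-3)=48 f(9,-1)=117 f(9,1)=125 f(9,3)=84 f(9,5)=36 f(9,7)=9 f(9,9)=1
t=10: f(10,-2)=165 f(10,0)=242 f(10,2)=209 f(10,4)=120 f(10,6)=45 f(10,8)=10 f(10,10)=1
t=11: f(11,-3)=165 f(11,-1)=407 f(11,1)=451 f(11,3)=329 f(11,5)=165 f(11,7)=55 f(11,9)=11 f(11,11)=1
t=12: f(12,-2)=572 f(12,0)=858 f(12,2)=780 f(12,4)=494 f(12,6)=220 f(12,8)=66 f(12,10)=12 f(12,12)=1
t=13: f(13,-3)=572 f(13,-1)=1430 f(13,1)=1638 f(13,3)=1274 f(13,5)=714 f(13,7)=286 f(13,9)=78 f(13,11)=13 f(13,13)=1
t=14: f(14,-2)=2002 f(14,0)=3068 f(14,2)=2912 f(14,4)=1988 f(14,6)=1000 f(14,8)=364 f(14,10)=91 f(14,12)=14 f(14,14)=1
t=15: f(15,-3)=2002 f(15,-1)=5070 f(15,1)=5980 f(15,3)=4900 f(15,5)=2988 f(15,7)=1364 f(15,9)=455 f(15,11)=105 f(15,13)=15 f(15,15)=1
t=16: f(16,-2)=7072 f(16,0)=11050 f(16,2)=10880 f(16,4)=7888 f(16,6)=4352 f(16,8)=1819 f(16,10)=560 f(16,12)=120 f(16,14)=16 f(16,16)=1
t=17: f(17,-3)=7072 f(17,-1)=18122 f(17,1)=21930 f(17,3)=18768 f(17,5)=12240 f(17,7)=6171 f(17,9)=2379 f(17,11)=680 f(17,13)=136 f(17,15)=17 f(17,17)=1
t=18: f(18,-2)=25194 f(18,0)=40052 f(18,2)=40698 f(18,4)=31008 f(18,6)=18411 f(18,8)=8550 f(18,10)=3059 f(18,12)=816 f(18,14)=153 f(18,16)=18 f(18,18)=1
t=19: f(19,-3)=25194 f(19,-1)=65246 f(19,1)=80750 f(19,3)=71706 f(19,5)=49419 f(19,7)=26961 f(19,9)=11609 f(19,11)=3875 f(19,13)=969 f(19,15)=171 f(19,17)=19 f(19,19)=1
t=20: f(20,-2)=90440 f(20,0)=145996 f(20,2)=152456 f(20,4)=121125 f(20,6)=76380 f(20,8)=38570 f(20,10)=15484 f(20,12)=4844 f(20,14)=1140 f(20,16)=190 f(20,18)=20 f(20,20)=1
t=21: f(21,-3)=90440 f(21,-1)=236436 f(21,1)=298452 f(21,3)=273581 f(21,5)=197505 f(21,7)=114950 f(21,9)=54054 f(21,11)=20328 f(21,13)=5984 f(21,15)=1330 f(21,17)=210 f(21,19)=21 f(21,21)=1
Σ_s f(21,s) = 1293292
P = 1293292/2097152 = 323323/524288

Answer: 323323/524288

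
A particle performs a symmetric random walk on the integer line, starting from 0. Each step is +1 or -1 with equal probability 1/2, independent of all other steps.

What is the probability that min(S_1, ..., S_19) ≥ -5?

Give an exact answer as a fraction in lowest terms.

Let f(t,s) = #length-t paths at position s with S_1..S_t all ≥ -5.
f(t,s) = f(t-1,s-1) + f(t-1,s+1) for s ≥ -5; f(t,s) = 0 for s < -5.
t=0: f(0,0)=1
t=1: f(1,-1)=1 f(1,1)=1
t=2: f(2,-2)=1 f(2,0)=2 f(2,2)=1
t=3: f(3,-3)=1 f(3,-1)=3 f(3,1)=3 f(3,3)=1
t=4: f(4,-4)=1 f(4,-2)=4 f(4,0)=6 f(4,2)=4 f(4,4)=1
t=5: f(5,-5)=1 f(5,-3)=5 f(5,-1)=10 f(5,1)=10 f(5,3)=5 f(5,5)=1
t=6: f(6,-4)=6 f(6,-2)=15 f(6,0)=20 f(6,2)=15 f(6,4)=6 f(6,6)=1
t=7: f(7,-5)=6 f(7,-3)=21 f(7,-1)=35 f(7,1)=35 f(7,3)=21 f(7,5)=7 f(7,7)=1
t=8: f(8,-4)=27 f(8,-2)=56 f(8,0)=70 f(8,2)=56 f(8,4)=28 f(8,6)=8 f(8,8)=1
t=9: f(9,-5)=27 f(9,-3)=83 f(9,-1)=126 f(9,1)=126 f(9,3)=84 f(9,5)=36 f(9,7)=9 f(9,9)=1
t=10: f(10,-4)=110 f(10,-2)=209 f(10,0)=252 f(10,2)=210 f(10,4)=120 f(10,6)=45 f(10,8)=10 f(10,10)=1
t=11: f(11,-5)=110 f(11,-3)=319 f(11,-1)=461 f(11,1)=462 f(11,3)=330 f(11,5)=165 f(11,7)=55 f(11,9)=11 f(11,11)=1
t=12: f(12,-4)=429 f(12,-2)=780 f(12,0)=923 f(12,2)=792 f(12,4)=495 f(12,6)=220 f(12,8)=66 f(12,10)=12 f(12,12)=1
t=13: f(13,-5)=429 f(13,-3)=1209 f(13,-1)=1703 f(13,1)=1715 f(13,3)=1287 f(13,5)=715 f(13,7)=286 f(13,9)=78 f(13,11)=13 f(13,13)=1
t=14: f(14,-4)=1638 f(14,-2)=2912 f(14,0)=3418 f(14,2)=3002 f(14,4)=2002 f(14,6)=1001 f(14,8)=364 f(14,10)=91 f(14,12)=14 f(14,14)=1
t=15: f(15,-5)=1638 f(15,-3)=4550 f(15,-1)=6330 f(15,1)=6420 f(15,3)=5004 f(15,5)=3003 f(15,7)=1365 f(15,9)=455 f(15,11)=105 f(15,13)=15 f(15,15)=1
t=16: f(16,-4)=6188 f(16,-2)=10880 f(16,0)=12750 f(16,2)=11424 f(16,4)=8007 f(16,6)=4368 f(16,8)=1820 f(16,10)=560 f(16,12)=120 f(16,14)=16 f(16,16)=1
t=17: f(17,-5)=6188 f(17,-3)=17068 f(17,-1)=23630 f(17,1)=24174 f(17,3)=19431 f(17,5)=12375 f(17,7)=6188 f(17,9)=2380 f(17,11)=680 f(17,13)=136 f(17,15)=17 f(17,17)=1
t=18: f(18,-4)=23256 f(18,-2)=40698 f(18,0)=47804 f(18,2)=43605 f(18,4)=31806 f(18,6)=18563 f(18,8)=8568 f(18,10)=3060 f(18,12)=816 f(18,14)=153 f(18,16)=18 f(18,18)=1
t=19: f(19,-5)=23256 f(19,-3)=63954 f(19,-1)=88502 f(19,1)=91409 f(19,3)=75411 f(19,5)=50369 f(19,7)=27131 f(19,9)=11628 f(19,11)=3876 f(19,13)=969 f(19,15)=171 f(19,17)=19 f(19,19)=1
Σ_s f(19,s) = 436696
P = 436696/524288 = 54587/65536

Answer: 54587/65536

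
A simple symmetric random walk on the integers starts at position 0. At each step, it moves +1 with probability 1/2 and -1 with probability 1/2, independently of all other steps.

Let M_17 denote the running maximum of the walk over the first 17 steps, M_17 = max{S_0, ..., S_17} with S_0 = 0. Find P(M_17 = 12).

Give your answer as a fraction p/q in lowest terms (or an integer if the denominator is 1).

Answer: 17/16384

Derivation:
Let M_17 = max(S_0,...,S_17). Use the reflection principle: for j ≥ 1, #{paths with M_17 ≥ j} = #{S_17 ≥ j} + #{S_17 ≥ j+1}.
By reflection, #{M_17 ≥ 12} = #{S_17 ≥ 12} + #{S_17 ≥ 13} = 154 + 154 = 308.
#{M_17 ≥ 13} = #{S_17 ≥ 13} + #{S_17 ≥ 14} = 154 + 18 = 172.
#{M_17 = 12} = 308 - 172 = 136.
P(M_17 = 12) = 136/131072 = 17/16384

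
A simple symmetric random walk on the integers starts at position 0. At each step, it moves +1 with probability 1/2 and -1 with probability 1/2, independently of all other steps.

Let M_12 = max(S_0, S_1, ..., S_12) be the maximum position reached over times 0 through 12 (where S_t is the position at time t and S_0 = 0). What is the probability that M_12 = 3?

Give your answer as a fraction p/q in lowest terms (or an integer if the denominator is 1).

Answer: 495/4096

Derivation:
Let M_12 = max(S_0,...,S_12). Use the reflection principle: for j ≥ 1, #{paths with M_12 ≥ j} = #{S_12 ≥ j} + #{S_12 ≥ j+1}.
By reflection, #{M_12 ≥ 3} = #{S_12 ≥ 3} + #{S_12 ≥ 4} = 794 + 794 = 1588.
#{M_12 ≥ 4} = #{S_12 ≥ 4} + #{S_12 ≥ 5} = 794 + 299 = 1093.
#{M_12 = 3} = 1588 - 1093 = 495.
P(M_12 = 3) = 495/4096 = 495/4096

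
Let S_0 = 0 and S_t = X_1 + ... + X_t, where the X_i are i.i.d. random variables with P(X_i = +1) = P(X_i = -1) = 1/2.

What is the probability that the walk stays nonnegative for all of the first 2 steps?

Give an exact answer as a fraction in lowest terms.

Let f(t,s) = #length-t paths at position s with S_1..S_t all ≥ 0.
f(t,s) = f(t-1,s-1) + f(t-1,s+1) for s ≥ 0; f(t,s) = 0 for s < 0.
t=0: f(0,0)=1
t=1: f(1,1)=1
t=2: f(2,0)=1 f(2,2)=1
Σ_s f(2,s) = 2
P = 2/4 = 1/2

Answer: 1/2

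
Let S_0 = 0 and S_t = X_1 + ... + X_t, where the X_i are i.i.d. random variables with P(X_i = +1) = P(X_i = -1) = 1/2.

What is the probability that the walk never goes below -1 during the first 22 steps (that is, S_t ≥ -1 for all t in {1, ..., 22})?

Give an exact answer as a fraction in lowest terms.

Let f(t,s) = #length-t paths at position s with S_1..S_t all ≥ -1.
f(t,s) = f(t-1,s-1) + f(t-1,s+1) for s ≥ -1; f(t,s) = 0 for s < -1.
t=0: f(0,0)=1
t=1: f(1,-1)=1 f(1,1)=1
t=2: f(2,0)=2 f(2,2)=1
t=3: f(3,-1)=2 f(3,1)=3 f(3,3)=1
t=4: f(4,0)=5 f(4,2)=4 f(4,4)=1
t=5: f(5,-1)=5 f(5,1)=9 f(5,3)=5 f(5,5)=1
t=6: f(6,0)=14 f(6,2)=14 f(6,4)=6 f(6,6)=1
t=7: f(7,-1)=14 f(7,1)=28 f(7,3)=20 f(7,5)=7 f(7,7)=1
t=8: f(8,0)=42 f(8,2)=48 f(8,4)=27 f(8,6)=8 f(8,8)=1
t=9: f(9,-1)=42 f(9,1)=90 f(9,3)=75 f(9,5)=35 f(9,7)=9 f(9,9)=1
t=10: f(10,0)=132 f(10,2)=165 f(10,4)=110 f(10,6)=44 f(10,8)=10 f(10,10)=1
t=11: f(11,-1)=132 f(11,1)=297 f(11,3)=275 f(11,5)=154 f(11,7)=54 f(11,9)=11 f(11,11)=1
t=12: f(12,0)=429 f(12,2)=572 f(12,4)=429 f(12,6)=208 f(12,8)=65 f(12,10)=12 f(12,12)=1
t=13: f(13,-1)=429 f(13,1)=1001 f(13,3)=1001 f(13,5)=637 f(13,7)=273 f(13,9)=77 f(13,11)=13 f(13,13)=1
t=14: f(14,0)=1430 f(14,2)=2002 f(14,4)=1638 f(14,6)=910 f(14,8)=350 f(14,10)=90 f(14,12)=14 f(14,14)=1
t=15: f(15,-1)=1430 f(15,1)=3432 f(15,3)=3640 f(15,5)=2548 f(15,7)=1260 f(15,9)=440 f(15,11)=104 f(15,13)=15 f(15,15)=1
t=16: f(16,0)=4862 f(16,2)=7072 f(16,4)=6188 f(16,6)=3808 f(16,8)=1700 f(16,10)=544 f(16,12)=119 f(16,14)=16 f(16,16)=1
t=17: f(17,-1)=4862 f(17,1)=11934 f(17,3)=13260 f(17,5)=9996 f(17,7)=5508 f(17,9)=2244 f(17,11)=663 f(17,13)=135 f(17,15)=17 f(17,17)=1
t=18: f(18,0)=16796 f(18,2)=25194 f(18,4)=23256 f(18,6)=15504 f(18,8)=7752 f(18,10)=2907 f(18,12)=798 f(18,14)=152 f(18,16)=18 f(18,18)=1
t=19: f(19,-1)=16796 f(19,1)=41990 f(19,3)=48450 f(19,5)=38760 f(19,7)=23256 f(19,9)=10659 f(19,11)=3705 f(19,13)=950 f(19,15)=170 f(19,17)=19 f(19,19)=1
t=20: f(20,0)=58786 f(20,2)=90440 f(20,4)=87210 f(20,6)=62016 f(20,8)=33915 f(20,10)=14364 f(20,12)=4655 f(20,14)=1120 f(20,16)=189 f(20,18)=20 f(20,20)=1
t=21: f(21,-1)=58786 f(21,1)=149226 f(21,3)=177650 f(21,5)=149226 f(21,7)=95931 f(21,9)=48279 f(21,11)=19019 f(21,13)=5775 f(21,15)=1309 f(21,17)=209 f(21,19)=21 f(21,21)=1
t=22: f(22,0)=208012 f(22,2)=326876 f(22,4)=326876 f(22,6)=245157 f(22,8)=144210 f(22,10)=67298 f(22,12)=24794 f(22,14)=7084 f(22,16)=1518 f(22,18)=230 f(22,20)=22 f(22,22)=1
Σ_s f(22,s) = 1352078
P = 1352078/4194304 = 676039/2097152

Answer: 676039/2097152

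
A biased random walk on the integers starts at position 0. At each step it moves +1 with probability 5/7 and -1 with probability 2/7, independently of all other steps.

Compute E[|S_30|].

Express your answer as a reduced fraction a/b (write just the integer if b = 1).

S_30 takes values m ≡ 0 (mod 2) with |m| ≤ 30; P(S_30=m) = C(30,(30+m)/2) · (5/7)^((30+m)/2) · (2/7)^((30-m)/2).
Distribution: P(S=-30)=1073741824/22539340290692258087863249, P(S=-28)=80530636800/22539340290692258087863249, P(S=-26)=2919235584000/22539340290692258087863249, P(S=-24)=9730785280000/3219905755813179726837607, P(S=-22)=164207001600000/3219905755813179726837607, P(S=-20)=2134691020800000/3219905755813179726837607, P(S=-18)=22236364800000000/3219905755813179726837607, P(S=-16)=1334181888000000000/22539340290692258087863249, P(S=-14)=9589432320000000000/22539340290692258087863249, P(S=-12)=58602086400000000000/22539340290692258087863249, P(S=-10)=43951564800000000000/3219905755813179726837607, P(S=-8)=199779840000000000000/3219905755813179726837607, P(S=-6)=790795200000000000000/3219905755813179726837607, P(S=-4)=2737368000000000000000/3219905755813179726837607, P(S=-2)=58169070000000000000000/22539340290692258087863249, P(S=0)=155117520000000000000000/22539340290692258087863249, P(S=2)=363556687500000000000000/22539340290692258087863249, P(S=4)=106928437500000000000000/3219905755813179726837607, P(S=6)=193065234375000000000000/3219905755813179726837607, P(S=8)=304839843750000000000000/3219905755813179726837607, P(S=10)=419154785156250000000000/3219905755813179726837607, P(S=12)=3492956542968750000000000/22539340290692258087863249, P(S=14)=3572341918945312500000000/22539340290692258087863249, P(S=16)=3106384277343750000000000/22539340290692258087863249, P(S=18)=323581695556640625000000/3219905755813179726837607, P(S=20)=194149017333984375000000/3219905755813179726837607, P(S=22)=93340873718261718750000/3219905755813179726837607, P(S=24)=34570693969726562500000/3219905755813179726837607, P(S=26)=64820051193237304687500/22539340290692258087863249, P(S=28)=11175870895385742187500/22539340290692258087863249, P(S=30)=931322574615478515625/22539340290692258087863249
E[|S_30|] = Σ_m |m|·P(S_30=m) = 290274166172416241576802870/22539340290692258087863249

Answer: 290274166172416241576802870/22539340290692258087863249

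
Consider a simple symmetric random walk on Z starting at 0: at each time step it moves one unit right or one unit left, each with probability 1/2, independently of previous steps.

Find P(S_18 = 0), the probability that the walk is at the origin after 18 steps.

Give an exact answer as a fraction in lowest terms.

To return to 0 after 18 steps: need exactly 9 steps of +1 and 9 of -1.
Favorable paths: C(18,9) = 48620
Total paths: 2^18 = 262144
P = 48620/262144 = 12155/65536

Answer: 12155/65536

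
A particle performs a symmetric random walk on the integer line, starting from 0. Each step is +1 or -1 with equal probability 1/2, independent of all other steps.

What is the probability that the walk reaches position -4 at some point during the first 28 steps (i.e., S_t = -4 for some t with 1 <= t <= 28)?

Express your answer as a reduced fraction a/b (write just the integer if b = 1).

Answer: 123012781/268435456

Derivation:
Count via complement. Let g(t,s) = #length-t paths at position s with S_1..S_t all ≠ -4.
g(t,s) = g(t-1,s-1) + g(t-1,s+1) for s ≠ -4; g(t,-4) = 0.
t=0: g(0,0)=1
t=1: g(1,-1)=1 g(1,1)=1
t=2: g(2,-2)=1 g(2,0)=2 g(2,2)=1
t=3: g(3,-3)=1 g(3,-1)=3 g(3,1)=3 g(3,3)=1
t=4: g(4,-2)=4 g(4,0)=6 g(4,2)=4 g(4,4)=1
t=5: g(5,-3)=4 g(5,-1)=10 g(5,1)=10 g(5,3)=5 g(5,5)=1
t=6: g(6,-2)=14 g(6,0)=20 g(6,2)=15 g(6,4)=6 g(6,6)=1
t=7: g(7,-3)=14 g(7,-1)=34 g(7,1)=35 g(7,3)=21 g(7,5)=7 g(7,7)=1
t=8: g(8,-2)=48 g(8,0)=69 g(8,2)=56 g(8,4)=28 g(8,6)=8 g(8,8)=1
t=9: g(9,-3)=48 g(9,-1)=117 g(9,1)=125 g(9,3)=84 g(9,5)=36 g(9,7)=9 g(9,9)=1
t=10: g(10,-2)=165 g(10,0)=242 g(10,2)=209 g(10,4)=120 g(10,6)=45 g(10,8)=10 g(10,10)=1
t=11: g(11,-3)=165 g(11,-1)=407 g(11,1)=451 g(11,3)=329 g(11,5)=165 g(11,7)=55 g(11,9)=11 g(11,11)=1
t=12: g(12,-2)=572 g(12,0)=858 g(12,2)=780 g(12,4)=494 g(12,6)=220 g(12,8)=66 g(12,10)=12 g(12,12)=1
t=13: g(13,-3)=572 g(13,-1)=1430 g(13,1)=1638 g(13,3)=1274 g(13,5)=714 g(13,7)=286 g(13,9)=78 g(13,11)=13 g(13,13)=1
t=14: g(14,-2)=2002 g(14,0)=3068 g(14,2)=2912 g(14,4)=1988 g(14,6)=1000 g(14,8)=364 g(14,10)=91 g(14,12)=14 g(14,14)=1
t=15: g(15,-3)=2002 g(15,-1)=5070 g(15,1)=5980 g(15,3)=4900 g(15,5)=2988 g(15,7)=1364 g(15,9)=455 g(15,11)=105 g(15,13)=15 g(15,15)=1
t=16: g(16,-2)=7072 g(16,0)=11050 g(16,2)=10880 g(16,4)=7888 g(16,6)=4352 g(16,8)=1819 g(16,10)=560 g(16,12)=120 g(16,14)=16 g(16,16)=1
t=17: g(17,-3)=7072 g(17,-1)=18122 g(17,1)=21930 g(17,3)=18768 g(17,5)=12240 g(17,7)=6171 g(17,9)=2379 g(17,11)=680 g(17,13)=136 g(17,15)=17 g(17,17)=1
t=18: g(18,-2)=25194 g(18,0)=40052 g(18,2)=40698 g(18,4)=31008 g(18,6)=18411 g(18,8)=8550 g(18,10)=3059 g(18,12)=816 g(18,14)=153 g(18,16)=18 g(18,18)=1
t=19: g(19,-3)=25194 g(19,-1)=65246 g(19,1)=80750 g(19,3)=71706 g(19,5)=49419 g(19,7)=26961 g(19,9)=11609 g(19,11)=3875 g(19,13)=969 g(19,15)=171 g(19,17)=19 g(19,19)=1
t=20: g(20,-2)=90440 g(20,0)=145996 g(20,2)=152456 g(20,4)=121125 g(20,6)=76380 g(20,8)=38570 g(20,10)=15484 g(20,12)=4844 g(20,14)=1140 g(20,16)=190 g(20,18)=20 g(20,20)=1
t=21: g(21,-3)=90440 g(21,-1)=236436 g(21,1)=298452 g(21,3)=273581 g(21,5)=197505 g(21,7)=114950 g(21,9)=54054 g(21,11)=20328 g(21,13)=5984 g(21,15)=1330 g(21,17)=210 g(21,19)=21 g(21,21)=1
t=22: g(22,-2)=326876 g(22,0)=534888 g(22,2)=572033 g(22,4)=471086 g(22,6)=312455 g(22,8)=169004 g(22,10)=74382 g(22,12)=26312 g(22,14)=7314 g(22,16)=1540 g(22,18)=231 g(22,20)=22 g(22,22)=1
t=23: g(23,-3)=326876 g(23,-1)=861764 g(23,1)=1106921 g(23,3)=1043119 g(23,5)=783541 g(23,7)=481459 g(23,9)=243386 g(23,11)=100694 g(23,13)=33626 g(23,15)=8854 g(23,17)=1771 g(23,19)=253 g(23,21)=23 g(23,23)=1
t=24: g(24,-2)=1188640 g(24,0)=1968685 g(24,2)=2150040 g(24,4)=1826660 g(24,6)=1265000 g(24,8)=724845 g(24,10)=344080 g(24,12)=134320 g(24,14)=42480 g(24,16)=10625 g(24,18)=2024 g(24,20)=276 g(24,22)=24 g(24,24)=1
t=25: g(25,-3)=1188640 g(25,-1)=3157325 g(25,1)=4118725 g(25,3)=3976700 g(25,5)=3091660 g(25,7)=1989845 g(25,9)=1068925 g(25,11)=478400 g(25,13)=176800 g(25,15)=53105 g(25,17)=12649 g(25,19)=2300 g(25,21)=300 g(25,23)=25 g(25,25)=1
t=26: g(26,-2)=4345965 g(26,0)=7276050 g(26,2)=8095425 g(26,4)=7068360 g(26,6)=5081505 g(26,8)=3058770 g(26,10)=1547325 g(26,12)=655200 g(26,14)=229905 g(26,16)=65754 g(26,18)=14949 g(26,20)=2600 g(26,22)=325 g(26,24)=26 g(26,26)=1
t=27: g(27,-3)=4345965 g(27,-1)=11622015 g(27,1)=15371475 g(27,3)=15163785 g(27,5)=12149865 g(27,7)=8140275 g(27,9)=4606095 g(27,11)=2202525 g(27,13)=885105 g(27,15)=295659 g(27,17)=80703 g(27,19)=17549 g(27,21)=2925 g(27,23)=351 g(27,25)=27 g(27,27)=1
t=28: g(28,-2)=15967980 g(28,0)=26993490 g(28,2)=30535260 g(28,4)=27313650 g(28,6)=20290140 g(28,8)=12746370 g(28,10)=6808620 g(28,12)=3087630 g(28,14)=1180764 g(28,16)=376362 g(28,18)=98252 g(28,20)=20474 g(28,22)=3276 g(28,24)=378 g(28,26)=28 g(28,28)=1
Paths never hitting -4: Σ_s g(28,s) = 145422675
Paths hitting -4: 2^28 - 145422675 = 123012781
P = 123012781/268435456 = 123012781/268435456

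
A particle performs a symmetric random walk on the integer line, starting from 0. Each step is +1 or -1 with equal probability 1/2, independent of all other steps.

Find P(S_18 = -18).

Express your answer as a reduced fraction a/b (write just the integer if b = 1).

Answer: 1/262144

Derivation:
To reach position -18 after 18 steps: need 0 steps of +1 and 18 of -1.
Favorable paths: C(18,0) = 1
Total paths: 2^18 = 262144
P = 1/262144 = 1/262144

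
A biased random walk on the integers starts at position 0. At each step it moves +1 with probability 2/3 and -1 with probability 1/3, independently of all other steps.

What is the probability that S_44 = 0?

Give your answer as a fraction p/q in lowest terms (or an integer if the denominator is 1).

Answer: 2941743566642216960/328256967394537077627

Derivation:
To be at 0 after 44 steps: need exactly 22 steps of +1 and 22 of -1.
Number of such sequences: C(44,22) = 2104098963720
Each has probability (2/3)^22 · (1/3)^22 = 4194304/984770902183611232881
P = 2104098963720 · 4194304/984770902183611232881 = 2941743566642216960/328256967394537077627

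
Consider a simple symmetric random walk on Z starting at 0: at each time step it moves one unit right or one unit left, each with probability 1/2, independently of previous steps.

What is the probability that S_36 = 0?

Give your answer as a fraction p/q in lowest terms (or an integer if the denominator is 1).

To return to 0 after 36 steps: need exactly 18 steps of +1 and 18 of -1.
Favorable paths: C(36,18) = 9075135300
Total paths: 2^36 = 68719476736
P = 9075135300/68719476736 = 2268783825/17179869184

Answer: 2268783825/17179869184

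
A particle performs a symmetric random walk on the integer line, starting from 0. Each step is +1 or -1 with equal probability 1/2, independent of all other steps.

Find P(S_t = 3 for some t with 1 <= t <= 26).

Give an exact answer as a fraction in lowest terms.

Answer: 1168527/2097152

Derivation:
Count via complement. Let g(t,s) = #length-t paths at position s with S_1..S_t all ≠ 3.
g(t,s) = g(t-1,s-1) + g(t-1,s+1) for s ≠ 3; g(t,3) = 0.
t=0: g(0,0)=1
t=1: g(1,-1)=1 g(1,1)=1
t=2: g(2,-2)=1 g(2,0)=2 g(2,2)=1
t=3: g(3,-3)=1 g(3,-1)=3 g(3,1)=3
t=4: g(4,-4)=1 g(4,-2)=4 g(4,0)=6 g(4,2)=3
t=5: g(5,-5)=1 g(5,-3)=5 g(5,-1)=10 g(5,1)=9
t=6: g(6,-6)=1 g(6,-4)=6 g(6,-2)=15 g(6,0)=19 g(6,2)=9
t=7: g(7,-7)=1 g(7,-5)=7 g(7,-3)=21 g(7,-1)=34 g(7,1)=28
t=8: g(8,-8)=1 g(8,-6)=8 g(8,-4)=28 g(8,-2)=55 g(8,0)=62 g(8,2)=28
t=9: g(9,-9)=1 g(9,-7)=9 g(9,-5)=36 g(9,-3)=83 g(9,-1)=117 g(9,1)=90
t=10: g(10,-10)=1 g(10,-8)=10 g(10,-6)=45 g(10,-4)=119 g(10,-2)=200 g(10,0)=207 g(10,2)=90
t=11: g(11,-11)=1 g(11,-9)=11 g(11,-7)=55 g(11,-5)=164 g(11,-3)=319 g(11,-1)=407 g(11,1)=297
t=12: g(12,-12)=1 g(12,-10)=12 g(12,-8)=66 g(12,-6)=219 g(12,-4)=483 g(12,-2)=726 g(12,0)=704 g(12,2)=297
t=13: g(13,-13)=1 g(13,-11)=13 g(13,-9)=78 g(13,-7)=285 g(13,-5)=702 g(13,-3)=1209 g(13,-1)=1430 g(13,1)=1001
t=14: g(14,-14)=1 g(14,-12)=14 g(14,-10)=91 g(14,-8)=363 g(14,-6)=987 g(14,-4)=1911 g(14,-2)=2639 g(14,0)=2431 g(14,2)=1001
t=15: g(15,-15)=1 g(15,-13)=15 g(15,-11)=105 g(15,-9)=454 g(15,-7)=1350 g(15,-5)=2898 g(15,-3)=4550 g(15,-1)=5070 g(15,1)=3432
t=16: g(16,-16)=1 g(16,-14)=16 g(16,-12)=120 g(16,-10)=559 g(16,-8)=1804 g(16,-6)=4248 g(16,-4)=7448 g(16,-2)=9620 g(16,0)=8502 g(16,2)=3432
t=17: g(17,-17)=1 g(17,-15)=17 g(17,-13)=136 g(17,-11)=679 g(17,-9)=2363 g(17,-7)=6052 g(17,-5)=11696 g(17,-3)=17068 g(17,-1)=18122 g(17,1)=11934
t=18: g(18,-18)=1 g(18,-16)=18 g(18,-14)=153 g(18,-12)=815 g(18,-10)=3042 g(18,-8)=8415 g(18,-6)=17748 g(18,-4)=28764 g(18,-2)=35190 g(18,0)=30056 g(18,2)=11934
t=19: g(19,-19)=1 g(19,-17)=19 g(19,-15)=171 g(19,-13)=968 g(19,-11)=3857 g(19,-9)=11457 g(19,-7)=26163 g(19,-5)=46512 g(19,-3)=63954 g(19,-1)=65246 g(19,1)=41990
t=20: g(20,-20)=1 g(20,-18)=20 g(20,-16)=190 g(20,-14)=1139 g(20,-12)=4825 g(20,-10)=15314 g(20,-8)=37620 g(20,-6)=72675 g(20,-4)=110466 g(20,-2)=129200 g(20,0)=107236 g(20,2)=41990
t=21: g(21,-21)=1 g(21,-19)=21 g(21,-17)=210 g(21,-15)=1329 g(21,-13)=5964 g(21,-11)=20139 g(21,-9)=52934 g(21,-7)=110295 g(21,-5)=183141 g(21,-3)=239666 g(21,-1)=236436 g(21,1)=149226
t=22: g(22,-22)=1 g(22,-20)=22 g(22,-18)=231 g(22,-16)=1539 g(22,-14)=7293 g(22,-12)=26103 g(22,-10)=73073 g(22,-8)=163229 g(22,-6)=293436 g(22,-4)=422807 g(22,-2)=476102 g(22,0)=385662 g(22,2)=149226
t=23: g(23,-23)=1 g(23,-21)=23 g(23,-19)=253 g(23,-17)=1770 g(23,-15)=8832 g(23,-13)=33396 g(23,-11)=99176 g(23,-9)=236302 g(23,-7)=456665 g(23,-5)=716243 g(23,-3)=898909 g(23,-1)=861764 g(23,1)=534888
t=24: g(24,-24)=1 g(24,-22)=24 g(24,-20)=276 g(24,-18)=2023 g(24,-16)=10602 g(24,-14)=42228 g(24,-12)=132572 g(24,-10)=335478 g(24,-8)=692967 g(24,-6)=1172908 g(24,-4)=1615152 g(24,-2)=1760673 g(24,0)=1396652 g(24,2)=534888
t=25: g(25,-25)=1 g(25,-23)=25 g(25,-21)=300 g(25,-19)=2299 g(25,-17)=12625 g(25,-15)=52830 g(25,-13)=174800 g(25,-11)=468050 g(25,-9)=1028445 g(25,-7)=1865875 g(25,-5)=2788060 g(25,-3)=3375825 g(25,-1)=3157325 g(25,1)=1931540
t=26: g(26,-26)=1 g(26,-24)=26 g(26,-22)=325 g(26,-20)=2599 g(26,-18)=14924 g(26,-16)=65455 g(26,-14)=227630 g(26,-12)=642850 g(26,-10)=1496495 g(26,-8)=2894320 g(26,-6)=4653935 g(26,-4)=6163885 g(26,-2)=6533150 g(26,0)=5088865 g(26,2)=1931540
Paths never hitting 3: Σ_s g(26,s) = 29716000
Paths hitting 3: 2^26 - 29716000 = 37392864
P = 37392864/67108864 = 1168527/2097152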